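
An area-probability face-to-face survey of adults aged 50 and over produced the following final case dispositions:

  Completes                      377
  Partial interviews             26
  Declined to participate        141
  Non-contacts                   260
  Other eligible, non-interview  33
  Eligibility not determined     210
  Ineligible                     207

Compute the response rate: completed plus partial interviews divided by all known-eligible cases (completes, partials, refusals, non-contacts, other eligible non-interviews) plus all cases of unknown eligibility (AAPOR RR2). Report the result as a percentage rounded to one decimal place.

38.5%

Top → 377 + 26 = 403
Base → 377 + 26 + 141 + 260 + 33 + 210 = 1047
RR2 = 403 / 1047 = 0.3849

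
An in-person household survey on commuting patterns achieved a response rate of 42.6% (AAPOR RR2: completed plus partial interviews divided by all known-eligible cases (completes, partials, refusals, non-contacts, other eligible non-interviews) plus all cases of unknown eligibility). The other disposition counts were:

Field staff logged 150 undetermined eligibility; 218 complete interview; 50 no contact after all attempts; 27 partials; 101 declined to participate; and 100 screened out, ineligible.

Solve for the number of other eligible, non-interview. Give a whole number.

Top: 218 + 27 = 245
RR2 = 245 / D = 0.426
D = 245 / 0.426 = 575.1
Other denominator terms total 546
other eligible, non-interview = 575.1 − 546 ≈ 29

29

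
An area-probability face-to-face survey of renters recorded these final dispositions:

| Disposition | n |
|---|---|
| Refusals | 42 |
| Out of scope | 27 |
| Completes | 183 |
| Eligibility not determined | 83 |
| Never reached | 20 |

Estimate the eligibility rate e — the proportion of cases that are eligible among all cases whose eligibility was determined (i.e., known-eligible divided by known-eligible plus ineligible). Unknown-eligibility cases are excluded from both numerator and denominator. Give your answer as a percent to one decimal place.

90.1%

Eligible (known) = 183 + 42 + 20 = 245
e = 245 / (245 + 27) = 245 / 272 = 0.9007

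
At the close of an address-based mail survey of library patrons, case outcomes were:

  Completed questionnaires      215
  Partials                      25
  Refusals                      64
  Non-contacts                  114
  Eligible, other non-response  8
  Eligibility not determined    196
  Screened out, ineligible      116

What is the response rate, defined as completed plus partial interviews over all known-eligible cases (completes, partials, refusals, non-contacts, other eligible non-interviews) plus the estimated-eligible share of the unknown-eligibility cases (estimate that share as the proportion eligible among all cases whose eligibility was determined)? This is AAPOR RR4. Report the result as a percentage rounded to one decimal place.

Top: 215 + 25 = 240
Determined eligible: 215 + 25 + 64 + 114 + 8 = 426
e = 426 / (426 + 116) = 426 / 542 = 0.7860
Estimated eligible among unknowns: 0.7860 × 196 = 154.06
Base: 426 + 154.06 = 580.06
RR4 = 240 / 580.06 = 0.4138

41.4%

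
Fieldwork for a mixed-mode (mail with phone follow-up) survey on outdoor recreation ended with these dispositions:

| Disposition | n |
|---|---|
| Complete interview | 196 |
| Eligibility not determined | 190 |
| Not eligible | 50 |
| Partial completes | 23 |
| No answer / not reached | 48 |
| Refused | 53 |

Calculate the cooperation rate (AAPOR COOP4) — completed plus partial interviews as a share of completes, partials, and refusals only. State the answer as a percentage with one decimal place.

80.5%

Top → 196 + 23 = 219
Denominator → 196 + 23 + 53 = 272
COOP4 = 219 / 272 = 0.8051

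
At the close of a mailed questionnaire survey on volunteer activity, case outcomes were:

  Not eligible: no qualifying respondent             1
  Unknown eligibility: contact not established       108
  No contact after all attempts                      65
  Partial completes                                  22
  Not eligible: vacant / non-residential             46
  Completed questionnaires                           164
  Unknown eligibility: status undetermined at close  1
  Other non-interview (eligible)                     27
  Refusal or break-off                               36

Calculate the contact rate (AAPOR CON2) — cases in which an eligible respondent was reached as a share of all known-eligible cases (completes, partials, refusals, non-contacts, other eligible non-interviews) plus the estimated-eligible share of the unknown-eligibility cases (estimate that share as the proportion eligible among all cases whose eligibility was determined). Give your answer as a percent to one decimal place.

60.9%

Unknown if eligible = 108 + 1 = 109
Out of scope = 1 + 46 = 47
Top = 164 + 22 + 36 + 27 = 249
Known eligible = 164 + 22 + 36 + 65 + 27 = 314
e = 314 / (314 + 47) = 314 / 361 = 0.8698
e × U = 0.8698 × 109 = 94.81
Denom = 314 + 94.81 = 408.81
CON2 = 249 / 408.81 = 0.6091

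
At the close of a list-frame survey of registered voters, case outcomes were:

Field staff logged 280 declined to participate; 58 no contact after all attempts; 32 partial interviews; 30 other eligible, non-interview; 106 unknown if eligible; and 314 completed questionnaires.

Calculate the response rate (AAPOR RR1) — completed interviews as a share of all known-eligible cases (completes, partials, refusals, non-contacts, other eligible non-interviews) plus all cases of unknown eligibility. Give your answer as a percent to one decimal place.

Top → 314
Denom → 314 + 32 + 280 + 58 + 30 + 106 = 820
RR1 = 314 / 820 = 0.3829

38.3%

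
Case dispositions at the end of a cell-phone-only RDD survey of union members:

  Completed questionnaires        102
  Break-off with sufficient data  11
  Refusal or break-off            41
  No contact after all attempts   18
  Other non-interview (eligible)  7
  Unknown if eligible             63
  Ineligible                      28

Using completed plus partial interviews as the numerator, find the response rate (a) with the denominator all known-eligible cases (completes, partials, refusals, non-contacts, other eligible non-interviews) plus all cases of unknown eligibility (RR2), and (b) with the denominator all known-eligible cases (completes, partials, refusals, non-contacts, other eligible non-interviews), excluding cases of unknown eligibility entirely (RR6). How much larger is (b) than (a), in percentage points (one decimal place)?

Top: 102 + 11 = 113
Denominator: 102 + 11 + 41 + 18 + 7 + 63 = 242
RR2 = 113 / 242 = 0.4669
Denominator: 102 + 11 + 41 + 18 + 7 = 179
RR6 = 113 / 179 = 0.6313
Difference = 63.13 − 46.69 = 16.44 percentage points

16.4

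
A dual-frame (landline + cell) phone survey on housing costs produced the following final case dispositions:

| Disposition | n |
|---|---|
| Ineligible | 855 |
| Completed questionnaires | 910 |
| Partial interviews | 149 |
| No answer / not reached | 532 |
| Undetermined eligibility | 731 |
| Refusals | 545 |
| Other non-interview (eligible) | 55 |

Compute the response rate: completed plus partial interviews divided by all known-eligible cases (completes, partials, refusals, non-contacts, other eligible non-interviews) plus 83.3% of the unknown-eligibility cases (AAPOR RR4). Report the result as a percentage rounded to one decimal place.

37.8%

Numerator = 910 + 149 = 1059
Determined eligible = 910 + 149 + 545 + 532 + 55 = 2191
Eligible share of unknowns = 0.8330 × 731 = 608.92
Denom = 2191 + 608.92 = 2799.92
RR4 = 1059 / 2799.92 = 0.3782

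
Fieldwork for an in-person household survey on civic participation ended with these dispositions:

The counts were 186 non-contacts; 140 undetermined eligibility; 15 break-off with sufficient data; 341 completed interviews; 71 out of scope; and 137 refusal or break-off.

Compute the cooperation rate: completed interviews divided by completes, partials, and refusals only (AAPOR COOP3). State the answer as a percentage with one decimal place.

69.2%

Numerator: 341
Denominator: 341 + 15 + 137 = 493
COOP3 = 341 / 493 = 0.6917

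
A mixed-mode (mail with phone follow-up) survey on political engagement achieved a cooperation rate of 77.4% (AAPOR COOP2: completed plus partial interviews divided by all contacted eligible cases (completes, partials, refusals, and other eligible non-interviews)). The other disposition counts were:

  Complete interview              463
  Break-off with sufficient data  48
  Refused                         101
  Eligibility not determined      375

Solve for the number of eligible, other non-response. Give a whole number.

48

Top: 463 + 48 = 511
COOP2 = 511 / D = 0.774
D = 511 / 0.774 = 660.2
Remaining denominator categories sum to 612
eligible, other non-response = 660.2 − 612 ≈ 48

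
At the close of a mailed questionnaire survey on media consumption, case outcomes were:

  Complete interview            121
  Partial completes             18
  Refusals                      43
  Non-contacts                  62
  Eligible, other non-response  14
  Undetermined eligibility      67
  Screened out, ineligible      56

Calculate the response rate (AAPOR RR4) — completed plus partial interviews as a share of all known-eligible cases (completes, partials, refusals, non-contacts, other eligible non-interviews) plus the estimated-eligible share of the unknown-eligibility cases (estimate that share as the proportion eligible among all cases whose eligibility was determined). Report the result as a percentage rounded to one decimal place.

44.4%

Numerator: 121 + 18 = 139
Known eligible: 121 + 18 + 43 + 62 + 14 = 258
e = 258 / (258 + 56) = 258 / 314 = 0.8217
e × U: 0.8217 × 67 = 55.05
Denominator: 258 + 55.05 = 313.05
RR4 = 139 / 313.05 = 0.4440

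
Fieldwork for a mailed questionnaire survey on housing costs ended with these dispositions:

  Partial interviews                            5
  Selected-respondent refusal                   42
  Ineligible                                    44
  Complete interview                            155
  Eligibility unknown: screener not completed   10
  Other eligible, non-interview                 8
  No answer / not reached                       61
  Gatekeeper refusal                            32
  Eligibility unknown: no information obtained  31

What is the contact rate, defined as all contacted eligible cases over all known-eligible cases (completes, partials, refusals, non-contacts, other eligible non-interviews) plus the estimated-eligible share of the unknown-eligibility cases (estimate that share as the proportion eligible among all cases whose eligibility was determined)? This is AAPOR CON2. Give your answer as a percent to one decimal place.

71.4%

Declined to participate = 32 + 42 = 74
Unknown if eligible = 10 + 31 = 41
Top = 155 + 5 + 74 + 8 = 242
Known eligible = 155 + 5 + 74 + 61 + 8 = 303
e = 303 / (303 + 44) = 303 / 347 = 0.8732
Estimated eligible among unknowns = 0.8732 × 41 = 35.80
Denominator = 303 + 35.80 = 338.80
CON2 = 242 / 338.80 = 0.7143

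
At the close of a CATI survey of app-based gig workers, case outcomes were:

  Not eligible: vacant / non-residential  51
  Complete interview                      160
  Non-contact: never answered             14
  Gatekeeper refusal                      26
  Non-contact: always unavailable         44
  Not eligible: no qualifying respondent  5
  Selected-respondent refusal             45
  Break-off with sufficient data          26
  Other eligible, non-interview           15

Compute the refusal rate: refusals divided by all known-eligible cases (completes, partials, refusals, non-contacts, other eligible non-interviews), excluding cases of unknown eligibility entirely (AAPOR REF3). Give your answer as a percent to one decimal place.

21.5%

Declined to participate = 26 + 45 = 71
Non-contacts = 14 + 44 = 58
Ineligible = 5 + 51 = 56
Numerator: 71
Denominator: 160 + 26 + 71 + 58 + 15 = 330
REF3 = 71 / 330 = 0.2152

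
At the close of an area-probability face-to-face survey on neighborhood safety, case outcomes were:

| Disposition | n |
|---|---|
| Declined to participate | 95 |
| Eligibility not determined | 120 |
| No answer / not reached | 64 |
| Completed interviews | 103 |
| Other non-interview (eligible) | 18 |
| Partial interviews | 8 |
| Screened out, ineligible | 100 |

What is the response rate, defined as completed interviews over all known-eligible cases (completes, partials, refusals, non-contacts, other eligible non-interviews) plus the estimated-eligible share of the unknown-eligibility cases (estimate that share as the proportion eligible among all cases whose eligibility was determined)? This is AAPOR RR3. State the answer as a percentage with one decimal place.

Top: 103
Known eligible: 103 + 8 + 95 + 64 + 18 = 288
e = 288 / (288 + 100) = 288 / 388 = 0.7423
Estimated eligible among unknowns: 0.7423 × 120 = 89.08
Denom: 288 + 89.08 = 377.08
RR3 = 103 / 377.08 = 0.2732

27.3%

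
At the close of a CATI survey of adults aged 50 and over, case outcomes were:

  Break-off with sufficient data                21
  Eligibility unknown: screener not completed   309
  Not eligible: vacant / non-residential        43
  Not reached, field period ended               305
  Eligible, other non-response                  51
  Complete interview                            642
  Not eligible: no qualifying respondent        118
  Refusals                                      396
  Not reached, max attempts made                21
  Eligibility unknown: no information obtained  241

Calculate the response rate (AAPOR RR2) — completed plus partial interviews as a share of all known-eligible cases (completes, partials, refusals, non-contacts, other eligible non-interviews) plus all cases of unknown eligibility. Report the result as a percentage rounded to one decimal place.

33.4%

Never reached = 305 + 21 = 326
Undetermined eligibility = 309 + 241 = 550
Ineligible = 118 + 43 = 161
Numerator: 642 + 21 = 663
Denominator: 642 + 21 + 396 + 326 + 51 + 550 = 1986
RR2 = 663 / 1986 = 0.3338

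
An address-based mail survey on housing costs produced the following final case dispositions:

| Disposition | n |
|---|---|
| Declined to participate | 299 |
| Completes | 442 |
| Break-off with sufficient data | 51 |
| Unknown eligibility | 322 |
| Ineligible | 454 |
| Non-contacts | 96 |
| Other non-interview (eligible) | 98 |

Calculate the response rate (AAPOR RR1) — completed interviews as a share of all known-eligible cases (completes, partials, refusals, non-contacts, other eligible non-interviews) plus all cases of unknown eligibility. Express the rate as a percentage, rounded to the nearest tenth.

Top → 442
Denominator → 442 + 51 + 299 + 96 + 98 + 322 = 1308
RR1 = 442 / 1308 = 0.3379

33.8%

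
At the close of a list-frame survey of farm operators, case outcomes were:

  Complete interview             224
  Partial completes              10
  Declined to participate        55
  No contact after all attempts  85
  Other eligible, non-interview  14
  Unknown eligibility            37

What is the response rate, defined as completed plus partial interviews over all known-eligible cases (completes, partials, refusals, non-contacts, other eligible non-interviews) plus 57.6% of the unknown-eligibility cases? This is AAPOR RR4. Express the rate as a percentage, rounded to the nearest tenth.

57.2%

Num: 224 + 10 = 234
Eligible (known): 224 + 10 + 55 + 85 + 14 = 388
Estimated eligible among unknowns: 0.5760 × 37 = 21.31
Denominator: 388 + 21.31 = 409.31
RR4 = 234 / 409.31 = 0.5717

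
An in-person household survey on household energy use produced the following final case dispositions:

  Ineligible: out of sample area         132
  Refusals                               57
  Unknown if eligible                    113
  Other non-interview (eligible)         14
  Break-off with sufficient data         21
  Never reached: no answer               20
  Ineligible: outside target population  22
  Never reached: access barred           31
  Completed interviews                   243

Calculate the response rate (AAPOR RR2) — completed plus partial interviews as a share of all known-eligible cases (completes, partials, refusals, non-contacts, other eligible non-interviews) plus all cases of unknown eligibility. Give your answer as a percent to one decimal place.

52.9%

Non-contacts = 20 + 31 = 51
Not eligible = 22 + 132 = 154
Top: 243 + 21 = 264
Denom: 243 + 21 + 57 + 51 + 14 + 113 = 499
RR2 = 264 / 499 = 0.5291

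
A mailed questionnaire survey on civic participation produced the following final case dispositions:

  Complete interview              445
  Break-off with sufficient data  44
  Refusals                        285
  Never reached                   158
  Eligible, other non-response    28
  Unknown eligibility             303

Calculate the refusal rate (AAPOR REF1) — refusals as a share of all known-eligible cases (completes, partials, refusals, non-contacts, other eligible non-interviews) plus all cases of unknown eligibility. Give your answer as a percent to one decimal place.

22.6%

Numerator → 285
Base → 445 + 44 + 285 + 158 + 28 + 303 = 1263
REF1 = 285 / 1263 = 0.2257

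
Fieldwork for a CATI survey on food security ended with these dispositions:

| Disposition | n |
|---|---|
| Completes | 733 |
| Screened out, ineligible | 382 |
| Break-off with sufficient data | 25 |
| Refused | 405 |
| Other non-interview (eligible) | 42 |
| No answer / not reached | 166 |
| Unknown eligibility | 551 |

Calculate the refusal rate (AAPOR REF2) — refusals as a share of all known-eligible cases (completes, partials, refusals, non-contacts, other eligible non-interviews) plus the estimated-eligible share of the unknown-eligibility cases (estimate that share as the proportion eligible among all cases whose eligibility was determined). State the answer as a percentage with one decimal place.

Numerator → 405
Determined eligible → 733 + 25 + 405 + 166 + 42 = 1371
e = 1371 / (1371 + 382) = 1371 / 1753 = 0.7821
Eligible share of unknowns → 0.7821 × 551 = 430.94
Denom → 1371 + 430.94 = 1801.94
REF2 = 405 / 1801.94 = 0.2248

22.5%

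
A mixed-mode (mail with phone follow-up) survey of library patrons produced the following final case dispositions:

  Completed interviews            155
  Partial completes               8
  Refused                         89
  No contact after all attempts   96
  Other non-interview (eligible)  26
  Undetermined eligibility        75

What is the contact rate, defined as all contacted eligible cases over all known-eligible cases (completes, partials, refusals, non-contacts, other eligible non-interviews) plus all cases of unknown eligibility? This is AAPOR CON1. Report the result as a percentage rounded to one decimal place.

Num = 155 + 8 + 89 + 26 = 278
Denominator = 155 + 8 + 89 + 96 + 26 + 75 = 449
CON1 = 278 / 449 = 0.6192

61.9%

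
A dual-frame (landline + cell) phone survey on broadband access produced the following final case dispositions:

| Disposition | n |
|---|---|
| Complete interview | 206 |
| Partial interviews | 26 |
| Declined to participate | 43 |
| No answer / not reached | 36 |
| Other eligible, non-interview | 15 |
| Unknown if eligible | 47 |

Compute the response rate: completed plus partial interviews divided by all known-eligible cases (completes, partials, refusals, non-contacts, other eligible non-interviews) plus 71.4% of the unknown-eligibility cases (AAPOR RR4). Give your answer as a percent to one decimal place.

64.5%

Numerator → 206 + 26 = 232
Known eligible → 206 + 26 + 43 + 36 + 15 = 326
e × U → 0.7140 × 47 = 33.56
Denominator → 326 + 33.56 = 359.56
RR4 = 232 / 359.56 = 0.6452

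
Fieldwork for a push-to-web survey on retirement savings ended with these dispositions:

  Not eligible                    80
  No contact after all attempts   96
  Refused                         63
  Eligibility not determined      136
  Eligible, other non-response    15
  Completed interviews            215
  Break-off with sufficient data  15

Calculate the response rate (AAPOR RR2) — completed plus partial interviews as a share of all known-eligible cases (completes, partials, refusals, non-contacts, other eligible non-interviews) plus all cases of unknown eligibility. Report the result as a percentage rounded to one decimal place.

42.6%

Numerator: 215 + 15 = 230
Base: 215 + 15 + 63 + 96 + 15 + 136 = 540
RR2 = 230 / 540 = 0.4259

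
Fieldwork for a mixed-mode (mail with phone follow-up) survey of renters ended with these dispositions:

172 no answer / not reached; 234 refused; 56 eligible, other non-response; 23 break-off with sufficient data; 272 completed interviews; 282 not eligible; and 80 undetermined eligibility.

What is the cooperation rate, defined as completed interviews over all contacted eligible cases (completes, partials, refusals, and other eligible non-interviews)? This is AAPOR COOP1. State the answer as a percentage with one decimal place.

46.5%

Numerator → 272
Denominator → 272 + 23 + 234 + 56 = 585
COOP1 = 272 / 585 = 0.4650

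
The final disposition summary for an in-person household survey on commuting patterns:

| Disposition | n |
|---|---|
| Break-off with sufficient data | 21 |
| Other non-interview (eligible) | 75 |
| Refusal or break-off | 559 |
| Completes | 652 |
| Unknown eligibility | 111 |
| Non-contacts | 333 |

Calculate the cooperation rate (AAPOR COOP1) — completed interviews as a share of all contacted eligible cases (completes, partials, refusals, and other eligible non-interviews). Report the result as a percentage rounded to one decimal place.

Num: 652
Base: 652 + 21 + 559 + 75 = 1307
COOP1 = 652 / 1307 = 0.4989

49.9%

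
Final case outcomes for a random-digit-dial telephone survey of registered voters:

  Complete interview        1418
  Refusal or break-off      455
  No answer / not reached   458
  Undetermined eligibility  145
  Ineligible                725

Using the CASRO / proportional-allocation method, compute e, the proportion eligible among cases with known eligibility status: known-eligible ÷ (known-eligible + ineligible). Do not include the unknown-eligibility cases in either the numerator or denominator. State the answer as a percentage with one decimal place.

Determined eligible: 1418 + 455 + 458 = 2331
e = 2331 / (2331 + 725) = 2331 / 3056 = 0.7628

76.3%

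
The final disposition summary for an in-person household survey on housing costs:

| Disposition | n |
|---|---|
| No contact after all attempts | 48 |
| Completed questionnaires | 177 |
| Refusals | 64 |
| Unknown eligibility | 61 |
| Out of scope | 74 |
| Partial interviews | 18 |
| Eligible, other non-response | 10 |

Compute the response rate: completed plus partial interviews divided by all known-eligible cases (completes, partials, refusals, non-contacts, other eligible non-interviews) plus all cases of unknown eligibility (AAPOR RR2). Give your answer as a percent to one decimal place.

51.6%

Num = 177 + 18 = 195
Base = 177 + 18 + 64 + 48 + 10 + 61 = 378
RR2 = 195 / 378 = 0.5159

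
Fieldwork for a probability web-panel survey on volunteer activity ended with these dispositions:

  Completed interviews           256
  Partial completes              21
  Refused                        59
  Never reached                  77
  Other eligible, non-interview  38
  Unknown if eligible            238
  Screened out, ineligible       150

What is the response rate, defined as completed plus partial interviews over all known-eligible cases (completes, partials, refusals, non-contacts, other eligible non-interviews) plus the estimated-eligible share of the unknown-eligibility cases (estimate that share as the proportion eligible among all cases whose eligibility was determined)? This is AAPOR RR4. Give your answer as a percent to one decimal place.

44.0%

Numerator → 256 + 21 = 277
Eligible (known) → 256 + 21 + 59 + 77 + 38 = 451
e = 451 / (451 + 150) = 451 / 601 = 0.7504
Eligible share of unknowns → 0.7504 × 238 = 178.60
Denominator → 451 + 178.60 = 629.60
RR4 = 277 / 629.60 = 0.4400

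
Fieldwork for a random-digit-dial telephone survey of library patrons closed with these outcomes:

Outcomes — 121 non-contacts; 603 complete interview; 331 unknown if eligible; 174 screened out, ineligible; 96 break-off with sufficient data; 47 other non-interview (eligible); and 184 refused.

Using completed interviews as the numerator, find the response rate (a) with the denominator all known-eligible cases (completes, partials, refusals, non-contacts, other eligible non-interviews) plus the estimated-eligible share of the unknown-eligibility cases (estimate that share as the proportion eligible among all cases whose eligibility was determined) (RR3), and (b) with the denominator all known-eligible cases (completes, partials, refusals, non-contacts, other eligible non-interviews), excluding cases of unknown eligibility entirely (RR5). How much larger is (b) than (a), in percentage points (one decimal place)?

Numerator → 603
Known eligible → 603 + 96 + 184 + 121 + 47 = 1051
e = 1051 / (1051 + 174) = 1051 / 1225 = 0.8580
Estimated eligible among unknowns → 0.8580 × 331 = 284.00
Base → 1051 + 284.00 = 1335.00
RR3 = 603 / 1335.00 = 0.4517
Base → 603 + 96 + 184 + 121 + 47 = 1051
RR5 = 603 / 1051 = 0.5737
Difference = 57.37 − 45.17 = 12.20 percentage points

12.2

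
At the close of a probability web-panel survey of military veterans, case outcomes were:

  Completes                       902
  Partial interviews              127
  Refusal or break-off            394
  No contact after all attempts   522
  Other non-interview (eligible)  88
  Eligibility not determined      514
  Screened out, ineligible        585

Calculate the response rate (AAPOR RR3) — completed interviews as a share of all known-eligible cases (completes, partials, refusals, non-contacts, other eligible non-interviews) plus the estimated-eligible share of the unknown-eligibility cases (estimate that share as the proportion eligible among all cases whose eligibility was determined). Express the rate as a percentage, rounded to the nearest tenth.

Numerator → 902
Determined eligible → 902 + 127 + 394 + 522 + 88 = 2033
e = 2033 / (2033 + 585) = 2033 / 2618 = 0.7765
Estimated eligible among unknowns → 0.7765 × 514 = 399.12
Denom → 2033 + 399.12 = 2432.12
RR3 = 902 / 2432.12 = 0.3709

37.1%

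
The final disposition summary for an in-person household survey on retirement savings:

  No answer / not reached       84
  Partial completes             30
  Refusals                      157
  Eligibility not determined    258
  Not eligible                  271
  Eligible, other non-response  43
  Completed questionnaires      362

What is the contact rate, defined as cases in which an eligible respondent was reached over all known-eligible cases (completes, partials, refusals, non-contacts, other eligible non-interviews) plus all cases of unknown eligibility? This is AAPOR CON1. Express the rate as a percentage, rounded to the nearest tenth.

63.4%

Top → 362 + 30 + 157 + 43 = 592
Base → 362 + 30 + 157 + 84 + 43 + 258 = 934
CON1 = 592 / 934 = 0.6338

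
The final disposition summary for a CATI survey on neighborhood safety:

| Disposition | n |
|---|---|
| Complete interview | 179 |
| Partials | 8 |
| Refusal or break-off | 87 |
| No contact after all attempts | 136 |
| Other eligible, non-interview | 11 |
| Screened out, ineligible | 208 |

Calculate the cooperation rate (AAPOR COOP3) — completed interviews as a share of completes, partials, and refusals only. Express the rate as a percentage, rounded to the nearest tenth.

65.3%

Numerator: 179
Denom: 179 + 8 + 87 = 274
COOP3 = 179 / 274 = 0.6533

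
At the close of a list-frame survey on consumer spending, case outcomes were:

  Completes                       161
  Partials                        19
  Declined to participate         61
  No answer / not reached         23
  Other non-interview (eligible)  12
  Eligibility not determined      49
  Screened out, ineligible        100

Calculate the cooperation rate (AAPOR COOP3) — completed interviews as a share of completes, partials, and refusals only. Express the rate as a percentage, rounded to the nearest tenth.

66.8%

Numerator → 161
Denom → 161 + 19 + 61 = 241
COOP3 = 161 / 241 = 0.6680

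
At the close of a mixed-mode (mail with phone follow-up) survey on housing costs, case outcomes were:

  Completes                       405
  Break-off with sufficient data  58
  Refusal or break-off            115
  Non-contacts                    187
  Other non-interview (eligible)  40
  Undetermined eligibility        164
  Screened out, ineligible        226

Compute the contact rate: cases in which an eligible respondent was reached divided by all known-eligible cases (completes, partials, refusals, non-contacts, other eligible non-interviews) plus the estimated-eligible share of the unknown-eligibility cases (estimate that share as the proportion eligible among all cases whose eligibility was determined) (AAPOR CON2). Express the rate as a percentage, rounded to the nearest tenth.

Num → 405 + 58 + 115 + 40 = 618
Eligible (known) → 405 + 58 + 115 + 187 + 40 = 805
e = 805 / (805 + 226) = 805 / 1031 = 0.7808
e × U → 0.7808 × 164 = 128.05
Denom → 805 + 128.05 = 933.05
CON2 = 618 / 933.05 = 0.6623

66.2%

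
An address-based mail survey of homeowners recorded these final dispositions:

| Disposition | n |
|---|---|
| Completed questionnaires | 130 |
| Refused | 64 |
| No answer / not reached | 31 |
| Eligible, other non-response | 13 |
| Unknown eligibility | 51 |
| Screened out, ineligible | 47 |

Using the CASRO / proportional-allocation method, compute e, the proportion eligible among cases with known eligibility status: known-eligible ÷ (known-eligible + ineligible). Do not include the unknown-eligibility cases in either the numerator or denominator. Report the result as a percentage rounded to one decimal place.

Determined eligible = 130 + 64 + 31 + 13 = 238
e = 238 / (238 + 47) = 238 / 285 = 0.8351

83.5%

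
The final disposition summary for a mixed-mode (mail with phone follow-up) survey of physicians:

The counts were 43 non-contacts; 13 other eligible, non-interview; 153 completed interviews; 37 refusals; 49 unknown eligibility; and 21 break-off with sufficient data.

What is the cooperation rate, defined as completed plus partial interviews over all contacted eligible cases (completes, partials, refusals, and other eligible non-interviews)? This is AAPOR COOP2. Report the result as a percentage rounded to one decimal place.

Numerator → 153 + 21 = 174
Base → 153 + 21 + 37 + 13 = 224
COOP2 = 174 / 224 = 0.7768

77.7%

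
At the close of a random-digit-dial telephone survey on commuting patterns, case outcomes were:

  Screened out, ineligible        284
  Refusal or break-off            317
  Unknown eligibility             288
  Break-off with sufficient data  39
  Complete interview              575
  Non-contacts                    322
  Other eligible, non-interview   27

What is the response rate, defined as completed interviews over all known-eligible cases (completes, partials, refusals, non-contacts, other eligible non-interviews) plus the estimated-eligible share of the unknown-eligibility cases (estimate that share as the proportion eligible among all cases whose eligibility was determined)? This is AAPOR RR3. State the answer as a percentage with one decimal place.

37.9%

Num: 575
Eligible (known): 575 + 39 + 317 + 322 + 27 = 1280
e = 1280 / (1280 + 284) = 1280 / 1564 = 0.8184
Eligible share of unknowns: 0.8184 × 288 = 235.70
Base: 1280 + 235.70 = 1515.70
RR3 = 575 / 1515.70 = 0.3794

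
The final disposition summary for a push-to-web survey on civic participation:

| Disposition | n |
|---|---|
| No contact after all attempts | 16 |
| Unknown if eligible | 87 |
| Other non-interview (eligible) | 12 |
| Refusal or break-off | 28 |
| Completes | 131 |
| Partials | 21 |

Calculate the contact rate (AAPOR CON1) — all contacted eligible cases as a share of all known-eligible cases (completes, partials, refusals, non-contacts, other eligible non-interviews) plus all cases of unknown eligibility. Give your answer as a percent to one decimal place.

Num → 131 + 21 + 28 + 12 = 192
Base → 131 + 21 + 28 + 16 + 12 + 87 = 295
CON1 = 192 / 295 = 0.6508

65.1%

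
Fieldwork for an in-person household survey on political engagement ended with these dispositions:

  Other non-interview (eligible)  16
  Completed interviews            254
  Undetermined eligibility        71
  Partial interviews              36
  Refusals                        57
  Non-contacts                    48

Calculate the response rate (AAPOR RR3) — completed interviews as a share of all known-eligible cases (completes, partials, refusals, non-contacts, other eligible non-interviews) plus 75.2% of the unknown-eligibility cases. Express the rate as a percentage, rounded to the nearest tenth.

Top = 254
Eligible (known) = 254 + 36 + 57 + 48 + 16 = 411
Eligible share of unknowns = 0.7520 × 71 = 53.39
Base = 411 + 53.39 = 464.39
RR3 = 254 / 464.39 = 0.5470

54.7%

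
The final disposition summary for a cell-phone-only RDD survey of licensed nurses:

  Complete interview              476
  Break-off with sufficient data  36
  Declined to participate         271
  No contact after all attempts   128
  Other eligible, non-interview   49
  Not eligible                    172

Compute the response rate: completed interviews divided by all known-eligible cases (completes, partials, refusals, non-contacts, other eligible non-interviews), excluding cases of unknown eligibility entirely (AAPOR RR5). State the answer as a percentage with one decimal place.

Num: 476
Base: 476 + 36 + 271 + 128 + 49 = 960
RR5 = 476 / 960 = 0.4958

49.6%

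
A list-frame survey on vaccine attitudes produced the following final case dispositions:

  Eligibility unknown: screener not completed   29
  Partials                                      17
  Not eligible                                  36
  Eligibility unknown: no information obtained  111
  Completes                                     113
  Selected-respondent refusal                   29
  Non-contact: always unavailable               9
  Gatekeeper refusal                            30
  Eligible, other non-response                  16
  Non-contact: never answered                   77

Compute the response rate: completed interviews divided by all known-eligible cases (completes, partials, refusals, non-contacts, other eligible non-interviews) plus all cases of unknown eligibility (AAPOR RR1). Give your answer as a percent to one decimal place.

Refused = 30 + 29 = 59
Never reached = 77 + 9 = 86
Eligibility not determined = 29 + 111 = 140
Num: 113
Denom: 113 + 17 + 59 + 86 + 16 + 140 = 431
RR1 = 113 / 431 = 0.2622

26.2%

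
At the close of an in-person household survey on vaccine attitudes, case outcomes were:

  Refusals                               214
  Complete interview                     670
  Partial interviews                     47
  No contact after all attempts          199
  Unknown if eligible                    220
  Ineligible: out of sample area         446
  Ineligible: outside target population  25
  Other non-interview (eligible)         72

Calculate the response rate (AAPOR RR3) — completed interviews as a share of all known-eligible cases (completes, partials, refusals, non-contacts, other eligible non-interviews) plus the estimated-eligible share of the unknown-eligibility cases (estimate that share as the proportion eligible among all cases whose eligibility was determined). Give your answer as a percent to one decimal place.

Not eligible = 25 + 446 = 471
Num = 670
Determined eligible = 670 + 47 + 214 + 199 + 72 = 1202
e = 1202 / (1202 + 471) = 1202 / 1673 = 0.7185
e × U = 0.7185 × 220 = 158.07
Denominator = 1202 + 158.07 = 1360.07
RR3 = 670 / 1360.07 = 0.4926

49.3%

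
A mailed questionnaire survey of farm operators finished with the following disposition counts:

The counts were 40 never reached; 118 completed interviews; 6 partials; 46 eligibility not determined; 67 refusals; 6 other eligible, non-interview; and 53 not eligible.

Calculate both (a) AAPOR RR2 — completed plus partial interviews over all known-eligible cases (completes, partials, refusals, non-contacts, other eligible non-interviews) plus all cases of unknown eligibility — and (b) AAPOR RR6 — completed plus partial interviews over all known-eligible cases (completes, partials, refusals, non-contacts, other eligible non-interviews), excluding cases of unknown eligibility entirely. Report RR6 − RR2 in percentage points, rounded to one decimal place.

8.5

Numerator = 118 + 6 = 124
Denom = 118 + 6 + 67 + 40 + 6 + 46 = 283
RR2 = 124 / 283 = 0.4382
Denom = 118 + 6 + 67 + 40 + 6 = 237
RR6 = 124 / 237 = 0.5232
Difference = 52.32 − 43.82 = 8.50 percentage points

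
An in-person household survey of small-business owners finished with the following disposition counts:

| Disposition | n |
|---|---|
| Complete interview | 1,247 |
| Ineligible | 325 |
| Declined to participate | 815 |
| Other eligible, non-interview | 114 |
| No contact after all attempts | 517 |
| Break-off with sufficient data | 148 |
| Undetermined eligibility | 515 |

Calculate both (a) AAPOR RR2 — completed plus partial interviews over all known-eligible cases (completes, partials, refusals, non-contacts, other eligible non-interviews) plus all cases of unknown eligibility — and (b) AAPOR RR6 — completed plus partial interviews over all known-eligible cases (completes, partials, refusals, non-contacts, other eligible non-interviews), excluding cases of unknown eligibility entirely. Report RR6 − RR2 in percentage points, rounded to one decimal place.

Num: 1247 + 148 = 1395
Denom: 1247 + 148 + 815 + 517 + 114 + 515 = 3356
RR2 = 1395 / 3356 = 0.4157
Denom: 1247 + 148 + 815 + 517 + 114 = 2841
RR6 = 1395 / 2841 = 0.4910
Difference = 49.10 − 41.57 = 7.53 percentage points

7.5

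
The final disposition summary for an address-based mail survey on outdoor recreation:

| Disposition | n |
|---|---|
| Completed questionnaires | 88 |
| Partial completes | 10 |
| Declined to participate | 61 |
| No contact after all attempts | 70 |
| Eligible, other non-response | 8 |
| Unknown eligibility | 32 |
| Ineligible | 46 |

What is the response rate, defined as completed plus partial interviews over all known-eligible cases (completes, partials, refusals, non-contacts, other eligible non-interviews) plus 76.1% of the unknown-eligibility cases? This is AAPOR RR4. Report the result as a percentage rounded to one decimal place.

37.5%

Numerator: 88 + 10 = 98
Determined eligible: 88 + 10 + 61 + 70 + 8 = 237
e × U: 0.7610 × 32 = 24.35
Denominator: 237 + 24.35 = 261.35
RR4 = 98 / 261.35 = 0.3750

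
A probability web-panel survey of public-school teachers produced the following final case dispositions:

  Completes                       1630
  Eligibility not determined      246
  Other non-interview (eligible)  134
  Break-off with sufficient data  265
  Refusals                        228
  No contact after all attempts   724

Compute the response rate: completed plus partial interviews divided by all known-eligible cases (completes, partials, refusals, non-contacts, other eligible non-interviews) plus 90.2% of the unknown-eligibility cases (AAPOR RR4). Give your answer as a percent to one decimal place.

Top = 1630 + 265 = 1895
Known eligible = 1630 + 265 + 228 + 724 + 134 = 2981
Estimated eligible among unknowns = 0.9020 × 246 = 221.89
Denom = 2981 + 221.89 = 3202.89
RR4 = 1895 / 3202.89 = 0.5917

59.2%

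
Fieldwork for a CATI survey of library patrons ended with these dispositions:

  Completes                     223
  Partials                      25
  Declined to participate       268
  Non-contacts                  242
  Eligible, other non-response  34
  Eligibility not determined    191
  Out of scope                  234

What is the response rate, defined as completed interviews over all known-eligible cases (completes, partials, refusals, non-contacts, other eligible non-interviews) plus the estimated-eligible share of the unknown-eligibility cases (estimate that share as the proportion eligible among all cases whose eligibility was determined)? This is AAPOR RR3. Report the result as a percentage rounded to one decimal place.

23.7%

Numerator = 223
Known eligible = 223 + 25 + 268 + 242 + 34 = 792
e = 792 / (792 + 234) = 792 / 1026 = 0.7719
Eligible share of unknowns = 0.7719 × 191 = 147.43
Denom = 792 + 147.43 = 939.43
RR3 = 223 / 939.43 = 0.2374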